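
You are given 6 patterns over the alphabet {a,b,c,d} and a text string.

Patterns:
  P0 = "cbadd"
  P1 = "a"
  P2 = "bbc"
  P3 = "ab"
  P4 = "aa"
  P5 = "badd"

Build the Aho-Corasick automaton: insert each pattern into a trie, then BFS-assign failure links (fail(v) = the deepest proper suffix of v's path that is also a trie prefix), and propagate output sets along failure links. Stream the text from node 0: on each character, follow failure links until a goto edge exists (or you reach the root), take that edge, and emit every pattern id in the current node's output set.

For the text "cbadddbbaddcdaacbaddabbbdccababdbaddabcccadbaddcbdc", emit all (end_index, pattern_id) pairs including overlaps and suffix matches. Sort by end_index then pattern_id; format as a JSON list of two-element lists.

Construct AC machine:
Trie (insert patterns):
  n0 'ε': a→6 b→7 c→1
  n1 'c': b→2
  n2 'cb': a→3
  n3 'cba': d→4
  n4 'cbad': d→5
  n5 'cbadd': ·  [P0 ends]
  n6 'a': a→11 b→10  [P1 ends]
  n7 'b': a→12 b→8
  n8 'bb': c→9
  n9 'bbc': ·  [P2 ends]
  n10 'ab': ·  [P3 ends]
  n11 'aa': ·  [P4 ends]
  n12 'ba': d→13
  n13 'bad': d→14
  n14 'badd': ·  [P5 ends]

Failure links (BFS by depth):
  fail(1) 'c': from fail(0)=0 chase 'c': 0 ⇒ 0;  out=∅∪out(0)=∅
  fail(6) 'a': from fail(0)=0 chase 'a': 0 ⇒ 0;  out={1}∪out(0)={1}
  fail(7) 'b': from fail(0)=0 chase 'b': 0 ⇒ 0;  out=∅∪out(0)=∅
  fail(2) 'cb': from fail(1)=0 chase 'b': 0 ⇒ 7;  out=∅∪out(7)=∅
  fail(8) 'bb': from fail(7)=0 chase 'b': 0 ⇒ 7;  out=∅∪out(7)=∅
  fail(10) 'ab': from fail(6)=0 chase 'b': 0 ⇒ 7;  out={3}∪out(7)={3}
  fail(11) 'aa': from fail(6)=0 chase 'a': 0 ⇒ 6;  out={4}∪out(6)={1,4}
  fail(12) 'ba': from fail(7)=0 chase 'a': 0 ⇒ 6;  out=∅∪out(6)={1}
  fail(3) 'cba': from fail(2)=7 chase 'a': 7 ⇒ 12;  out=∅∪out(12)={1}
  fail(9) 'bbc': from fail(8)=7 chase 'c': 7→0 ⇒ 1;  out={2}∪out(1)={2}
  fail(13) 'bad': from fail(12)=6 chase 'd': 6→0 ⇒ 0;  out=∅∪out(0)=∅
  fail(4) 'cbad': from fail(3)=12 chase 'd': 12 ⇒ 13;  out=∅∪out(13)=∅
  fail(14) 'badd': from fail(13)=0 chase 'd': 0 ⇒ 0;  out={5}∪out(0)={5}
  fail(5) 'cbadd': from fail(4)=13 chase 'd': 13 ⇒ 14;  out={0}∪out(14)={0,5}

Scan:
i=0 'c': node 0→1
i=1 'b': node 1→2
i=2 'a': node 2→3  emit P1@[2:2]
i=3 'd': node 3→4
i=4 'd': node 4→5  emit P0@[0:4],P5@[1:4]
i=5 'd': node 5→0 (via fail)
i=6 'b': node 0→7
i=7 'b': node 7→8
i=8 'a': node 8→12 (via fail)  emit P1@[8:8]
i=9 'd': node 12→13
i=10 'd': node 13→14  emit P5@[7:10]
i=11 'c': node 14→1 (via fail)
i=12 'd': node 1→0 (via fail)
i=13 'a': node 0→6  emit P1@[13:13]
i=14 'a': node 6→11  emit P1@[14:14],P4@[13:14]
i=15 'c': node 11→1 (via fail)
i=16 'b': node 1→2
i=17 'a': node 2→3  emit P1@[17:17]
i=18 'd': node 3→4
i=19 'd': node 4→5  emit P0@[15:19],P5@[16:19]
i=20 'a': node 5→6 (via fail)  emit P1@[20:20]
i=21 'b': node 6→10  emit P3@[20:21]
i=22 'b': node 10→8 (via fail)
i=23 'b': node 8→8 (via fail)
i=24 'd': node 8→0 (via fail)
i=25 'c': node 0→1
i=26 'c': node 1→1 (via fail)
i=27 'a': node 1→6 (via fail)  emit P1@[27:27]
i=28 'b': node 6→10  emit P3@[27:28]
i=29 'a': node 10→12 (via fail)  emit P1@[29:29]
i=30 'b': node 12→10 (via fail)  emit P3@[29:30]
i=31 'd': node 10→0 (via fail)
i=32 'b': node 0→7
i=33 'a': node 7→12  emit P1@[33:33]
i=34 'd': node 12→13
i=35 'd': node 13→14  emit P5@[32:35]
i=36 'a': node 14→6 (via fail)  emit P1@[36:36]
i=37 'b': node 6→10  emit P3@[36:37]
i=38 'c': node 10→1 (via fail)
i=39 'c': node 1→1 (via fail)
i=40 'c': node 1→1 (via fail)
i=41 'a': node 1→6 (via fail)  emit P1@[41:41]
i=42 'd': node 6→0 (via fail)
i=43 'b': node 0→7
i=44 'a': node 7→12  emit P1@[44:44]
i=45 'd': node 12→13
i=46 'd': node 13→14  emit P5@[43:46]
i=47 'c': node 14→1 (via fail)
i=48 'b': node 1→2
i=49 'd': node 2→0 (via fail)
i=50 'c': node 0→1

Matches: [[2,1],[4,0],[4,5],[8,1],[10,5],[13,1],[14,1],[14,4],[17,1],[19,0],[19,5],[20,1],[21,3],[27,1],[28,3],[29,1],[30,3],[33,1],[35,5],[36,1],[37,3],[41,1],[44,1],[46,5]]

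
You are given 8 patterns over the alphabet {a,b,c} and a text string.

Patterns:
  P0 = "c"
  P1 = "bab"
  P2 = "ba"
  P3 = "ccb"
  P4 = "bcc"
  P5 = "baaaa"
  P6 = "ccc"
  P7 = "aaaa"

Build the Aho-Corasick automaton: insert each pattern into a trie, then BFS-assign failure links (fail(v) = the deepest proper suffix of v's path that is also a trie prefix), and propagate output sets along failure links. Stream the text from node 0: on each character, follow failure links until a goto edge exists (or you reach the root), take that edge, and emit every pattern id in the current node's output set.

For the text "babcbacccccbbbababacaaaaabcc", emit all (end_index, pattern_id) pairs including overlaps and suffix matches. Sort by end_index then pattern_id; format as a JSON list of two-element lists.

Build:
Trie (insert patterns):
  0='ε' goto a→13 b→2 c→1
  1='c' goto c→5  ←P0
  2='b' goto a→3 c→7
  3='ba' goto a→9 b→4  ←P2
  4='bab' goto ·  ←P1
  5='cc' goto b→6 c→12
  6='ccb' goto ·  ←P3
  7='bc' goto c→8
  8='bcc' goto ·  ←P4
  9='baa' goto a→10
  10='baaa' goto a→11
  11='baaaa' goto ·  ←P5
  12='ccc' goto ·  ←P6
  13='a' goto a→14
  14='aa' goto a→15
  15='aaa' goto a→16
  16='aaaa' goto ·  ←P7

Failure links (BFS by depth):
  fail(1) 'c': from fail(0)=0 chase 'c': 0 ⇒ 0;  out={0}∪out(0)={0}
  fail(2) 'b': from fail(0)=0 chase 'b': 0 ⇒ 0;  out=∅∪out(0)=∅
  fail(13) 'a': from fail(0)=0 chase 'a': 0 ⇒ 0;  out=∅∪out(0)=∅
  fail(3) 'ba': from fail(2)=0 chase 'a': 0 ⇒ 13;  out={2}∪out(13)={2}
  fail(5) 'cc': from fail(1)=0 chase 'c': 0 ⇒ 1;  out=∅∪out(1)={0}
  fail(7) 'bc': from fail(2)=0 chase 'c': 0 ⇒ 1;  out=∅∪out(1)={0}
  fail(14) 'aa': from fail(13)=0 chase 'a': 0 ⇒ 13;  out=∅∪out(13)=∅
  fail(4) 'bab': from fail(3)=13 chase 'b': 13→0 ⇒ 2;  out={1}∪out(2)={1}
  fail(6) 'ccb': from fail(5)=1 chase 'b': 1→0 ⇒ 2;  out={3}∪out(2)={3}
  fail(8) 'bcc': from fail(7)=1 chase 'c': 1 ⇒ 5;  out={4}∪out(5)={0,4}
  fail(9) 'baa': from fail(3)=13 chase 'a': 13 ⇒ 14;  out=∅∪out(14)=∅
  fail(12) 'ccc': from fail(5)=1 chase 'c': 1 ⇒ 5;  out={6}∪out(5)={0,6}
  fail(15) 'aaa': from fail(14)=13 chase 'a': 13 ⇒ 14;  out=∅∪out(14)=∅
  fail(10) 'baaa': from fail(9)=14 chase 'a': 14 ⇒ 15;  out=∅∪out(15)=∅
  fail(16) 'aaaa': from fail(15)=14 chase 'a': 14 ⇒ 15;  out={7}∪out(15)={7}
  fail(11) 'baaaa': from fail(10)=15 chase 'a': 15 ⇒ 16;  out={5}∪out(16)={5,7}

Text stream:
[0] read 'b'  n0⇒n2
[1] read 'a'  n2⇒n3  emit P2@[0:1]
[2] read 'b'  n3⇒n4  emit P1@[0:2]
[3] read 'c'  n4⇒n7 (via fail)  emit P0@[3:3]
[4] read 'b'  n7⇒n2 (via fail)
[5] read 'a'  n2⇒n3  emit P2@[4:5]
[6] read 'c'  n3⇒n1 (via fail)  emit P0@[6:6]
[7] read 'c'  n1⇒n5  emit P0@[7:7]
[8] read 'c'  n5⇒n12  emit P0@[8:8],P6@[6:8]
[9] read 'c'  n12⇒n12 (via fail)  emit P0@[9:9],P6@[7:9]
[10] read 'c'  n12⇒n12 (via fail)  emit P0@[10:10],P6@[8:10]
[11] read 'b'  n12⇒n6 (via fail)  emit P3@[9:11]
[12] read 'b'  n6⇒n2 (via fail)
[13] read 'b'  n2⇒n2 (via fail)
[14] read 'a'  n2⇒n3  emit P2@[13:14]
[15] read 'b'  n3⇒n4  emit P1@[13:15]
[16] read 'a'  n4⇒n3 (via fail)  emit P2@[15:16]
[17] read 'b'  n3⇒n4  emit P1@[15:17]
[18] read 'a'  n4⇒n3 (via fail)  emit P2@[17:18]
[19] read 'c'  n3⇒n1 (via fail)  emit P0@[19:19]
[20] read 'a'  n1⇒n13 (via fail)
[21] read 'a'  n13⇒n14
[22] read 'a'  n14⇒n15
[23] read 'a'  n15⇒n16  emit P7@[20:23]
[24] read 'a'  n16⇒n16 (via fail)  emit P7@[21:24]
[25] read 'b'  n16⇒n2 (via fail)
[26] read 'c'  n2⇒n7  emit P0@[26:26]
[27] read 'c'  n7⇒n8  emit P0@[27:27],P4@[25:27]

All matches (sorted): [[1,2],[2,1],[3,0],[5,2],[6,0],[7,0],[8,0],[8,6],[9,0],[9,6],[10,0],[10,6],[11,3],[14,2],[15,1],[16,2],[17,1],[18,2],[19,0],[23,7],[24,7],[26,0],[27,0],[27,4]]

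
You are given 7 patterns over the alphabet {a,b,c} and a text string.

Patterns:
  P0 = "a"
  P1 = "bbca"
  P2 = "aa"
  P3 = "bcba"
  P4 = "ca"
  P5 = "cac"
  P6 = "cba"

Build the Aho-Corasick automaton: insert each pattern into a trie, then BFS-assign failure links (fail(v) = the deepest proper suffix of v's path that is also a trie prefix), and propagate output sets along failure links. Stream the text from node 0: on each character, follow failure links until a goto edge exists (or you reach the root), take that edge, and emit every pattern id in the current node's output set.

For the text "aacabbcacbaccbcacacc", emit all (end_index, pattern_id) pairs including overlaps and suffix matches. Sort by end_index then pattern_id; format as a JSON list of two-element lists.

Construct AC machine:
Trie (insert patterns):
  0='ε' goto a→1 b→2 c→10
  1='a' goto a→6  ←P0
  2='b' goto b→3 c→7
  3='bb' goto c→4
  4='bbc' goto a→5
  5='bbca' goto ·  ←P1
  6='aa' goto ·  ←P2
  7='bc' goto b→8
  8='bcb' goto a→9
  9='bcba' goto ·  ←P3
  10='c' goto a→11 b→13
  11='ca' goto c→12  ←P4
  12='cac' goto ·  ←P5
  13='cb' goto a→14
  14='cba' goto ·  ←P6

Failure links (BFS by depth):
  n1('a'): parent n0 fail=0; on 'a' 0 → fail=0;  out {0}∪∅={0}
  n2('b'): parent n0 fail=0; on 'b' 0 → fail=0;  out ∅∪∅=∅
  n10('c'): parent n0 fail=0; on 'c' 0 → fail=0;  out ∅∪∅=∅
  n3('bb'): parent n2 fail=0; on 'b' 0 → fail=2;  out ∅∪∅=∅
  n6('aa'): parent n1 fail=0; on 'a' 0 → fail=1;  out {2}∪{0}={0,2}
  n7('bc'): parent n2 fail=0; on 'c' 0 → fail=10;  out ∅∪∅=∅
  n11('ca'): parent n10 fail=0; on 'a' 0 → fail=1;  out {4}∪{0}={0,4}
  n13('cb'): parent n10 fail=0; on 'b' 0 → fail=2;  out ∅∪∅=∅
  n4('bbc'): parent n3 fail=2; on 'c' 2 → fail=7;  out ∅∪∅=∅
  n8('bcb'): parent n7 fail=10; on 'b' 10 → fail=13;  out ∅∪∅=∅
  n12('cac'): parent n11 fail=1; on 'c' 1→0 → fail=10;  out {5}∪∅={5}
  n14('cba'): parent n13 fail=2; on 'a' 2→0 → fail=1;  out {6}∪{0}={0,6}
  n5('bbca'): parent n4 fail=7; on 'a' 7→10 → fail=11;  out {1}∪{0,4}={0,1,4}
  n9('bcba'): parent n8 fail=13; on 'a' 13 → fail=14;  out {3}∪{0,6}={0,3,6}

Run:
i=0 'a': node 0→1  → match P0@[0:0]
i=1 'a': node 1→6  → match P0@[1:1],P2@[0:1]
i=2 'c': node 6→10 (via fail)
i=3 'a': node 10→11  → match P0@[3:3],P4@[2:3]
i=4 'b': node 11→2 (via fail)
i=5 'b': node 2→3
i=6 'c': node 3→4
i=7 'a': node 4→5  → match P0@[7:7],P1@[4:7],P4@[6:7]
i=8 'c': node 5→12 (via fail)  → match P5@[6:8]
i=9 'b': node 12→13 (via fail)
i=10 'a': node 13→14  → match P0@[10:10],P6@[8:10]
i=11 'c': node 14→10 (via fail)
i=12 'c': node 10→10 (via fail)
i=13 'b': node 10→13
i=14 'c': node 13→7 (via fail)
i=15 'a': node 7→11 (via fail)  → match P0@[15:15],P4@[14:15]
i=16 'c': node 11→12  → match P5@[14:16]
i=17 'a': node 12→11 (via fail)  → match P0@[17:17],P4@[16:17]
i=18 'c': node 11→12  → match P5@[16:18]
i=19 'c': node 12→10 (via fail)

All matches (sorted): [[0,0],[1,0],[1,2],[3,0],[3,4],[7,0],[7,1],[7,4],[8,5],[10,0],[10,6],[15,0],[15,4],[16,5],[17,0],[17,4],[18,5]]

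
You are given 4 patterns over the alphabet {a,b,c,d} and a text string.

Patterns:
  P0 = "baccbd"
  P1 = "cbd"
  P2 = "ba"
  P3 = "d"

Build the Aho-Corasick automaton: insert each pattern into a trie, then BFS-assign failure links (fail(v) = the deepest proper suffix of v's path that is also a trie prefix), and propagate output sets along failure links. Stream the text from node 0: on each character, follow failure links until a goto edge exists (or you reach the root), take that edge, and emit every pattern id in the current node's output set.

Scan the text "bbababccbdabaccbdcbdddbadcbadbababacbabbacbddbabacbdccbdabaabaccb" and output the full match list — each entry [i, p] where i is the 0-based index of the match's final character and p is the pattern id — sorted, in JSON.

Construct AC machine:
Trie nodes:
  0='ε' goto b→1 c→7 d→10
  1='b' goto a→2
  2='ba' goto c→3  [P2 ends]
  3='bac' goto c→4
  4='bacc' goto b→5
  5='baccb' goto d→6
  6='baccbd' goto ·  [P0 ends]
  7='c' goto b→8
  8='cb' goto d→9
  9='cbd' goto ·  [P1 ends]
  10='d' goto ·  [P3 ends]

Failure links (BFS by depth):
  fail(1) 'b': from fail(0)=0 chase 'b': 0 ⇒ 0;  out=∅∪out(0)=∅
  fail(7) 'c': from fail(0)=0 chase 'c': 0 ⇒ 0;  out=∅∪out(0)=∅
  fail(10) 'd': from fail(0)=0 chase 'd': 0 ⇒ 0;  out={3}∪out(0)={3}
  fail(2) 'ba': from fail(1)=0 chase 'a': 0 ⇒ 0;  out={2}∪out(0)={2}
  fail(8) 'cb': from fail(7)=0 chase 'b': 0 ⇒ 1;  out=∅∪out(1)=∅
  fail(3) 'bac': from fail(2)=0 chase 'c': 0 ⇒ 7;  out=∅∪out(7)=∅
  fail(9) 'cbd': from fail(8)=1 chase 'd': 1→0 ⇒ 10;  out={1}∪out(10)={1,3}
  fail(4) 'bacc': from fail(3)=7 chase 'c': 7→0 ⇒ 7;  out=∅∪out(7)=∅
  fail(5) 'baccb': from fail(4)=7 chase 'b': 7 ⇒ 8;  out=∅∪out(8)=∅
  fail(6) 'baccbd': from fail(5)=8 chase 'd': 8 ⇒ 9;  out={0}∪out(9)={0,1,3}

Scan:
[0] read 'b'  n0⇒n1
[1] read 'b'  n1⇒n1 ·f
[2] read 'a'  n1⇒n2  emit P2@[1:2]
[3] read 'b'  n2⇒n1 ·f
[4] read 'a'  n1⇒n2  emit P2@[3:4]
[5] read 'b'  n2⇒n1 ·f
[6] read 'c'  n1⇒n7 ·f
[7] read 'c'  n7⇒n7 ·f
[8] read 'b'  n7⇒n8
[9] read 'd'  n8⇒n9  emit P1@[7:9],P3@[9:9]
[10] read 'a'  n9⇒n0 ·f
[11] read 'b'  n0⇒n1
[12] read 'a'  n1⇒n2  emit P2@[11:12]
[13] read 'c'  n2⇒n3
[14] read 'c'  n3⇒n4
[15] read 'b'  n4⇒n5
[16] read 'd'  n5⇒n6  emit P0@[11:16],P1@[14:16],P3@[16:16]
[17] read 'c'  n6⇒n7 ·f
[18] read 'b'  n7⇒n8
[19] read 'd'  n8⇒n9  emit P1@[17:19],P3@[19:19]
[20] read 'd'  n9⇒n10 ·f  emit P3@[20:20]
[21] read 'd'  n10⇒n10 ·f  emit P3@[21:21]
[22] read 'b'  n10⇒n1 ·f
[23] read 'a'  n1⇒n2  emit P2@[22:23]
[24] read 'd'  n2⇒n10 ·f  emit P3@[24:24]
[25] read 'c'  n10⇒n7 ·f
[26] read 'b'  n7⇒n8
[27] read 'a'  n8⇒n2 ·f  emit P2@[26:27]
[28] read 'd'  n2⇒n10 ·f  emit P3@[28:28]
[29] read 'b'  n10⇒n1 ·f
[30] read 'a'  n1⇒n2  emit P2@[29:30]
[31] read 'b'  n2⇒n1 ·f
[32] read 'a'  n1⇒n2  emit P2@[31:32]
[33] read 'b'  n2⇒n1 ·f
[34] read 'a'  n1⇒n2  emit P2@[33:34]
[35] read 'c'  n2⇒n3
[36] read 'b'  n3⇒n8 ·f
[37] read 'a'  n8⇒n2 ·f  emit P2@[36:37]
[38] read 'b'  n2⇒n1 ·f
[39] read 'b'  n1⇒n1 ·f
[40] read 'a'  n1⇒n2  emit P2@[39:40]
[41] read 'c'  n2⇒n3
[42] read 'b'  n3⇒n8 ·f
[43] read 'd'  n8⇒n9  emit P1@[41:43],P3@[43:43]
[44] read 'd'  n9⇒n10 ·f  emit P3@[44:44]
[45] read 'b'  n10⇒n1 ·f
[46] read 'a'  n1⇒n2  emit P2@[45:46]
[47] read 'b'  n2⇒n1 ·f
[48] read 'a'  n1⇒n2  emit P2@[47:48]
[49] read 'c'  n2⇒n3
[50] read 'b'  n3⇒n8 ·f
[51] read 'd'  n8⇒n9  emit P1@[49:51],P3@[51:51]
[52] read 'c'  n9⇒n7 ·f
[53] read 'c'  n7⇒n7 ·f
[54] read 'b'  n7⇒n8
[55] read 'd'  n8⇒n9  emit P1@[53:55],P3@[55:55]
[56] read 'a'  n9⇒n0 ·f
[57] read 'b'  n0⇒n1
[58] read 'a'  n1⇒n2  emit P2@[57:58]
[59] read 'a'  n2⇒n0 ·f
[60] read 'b'  n0⇒n1
[61] read 'a'  n1⇒n2  emit P2@[60:61]
[62] read 'c'  n2⇒n3
[63] read 'c'  n3⇒n4
[64] read 'b'  n4⇒n5

Result: [[2,2],[4,2],[9,1],[9,3],[12,2],[16,0],[16,1],[16,3],[19,1],[19,3],[20,3],[21,3],[23,2],[24,3],[27,2],[28,3],[30,2],[32,2],[34,2],[37,2],[40,2],[43,1],[43,3],[44,3],[46,2],[48,2],[51,1],[51,3],[55,1],[55,3],[58,2],[61,2]]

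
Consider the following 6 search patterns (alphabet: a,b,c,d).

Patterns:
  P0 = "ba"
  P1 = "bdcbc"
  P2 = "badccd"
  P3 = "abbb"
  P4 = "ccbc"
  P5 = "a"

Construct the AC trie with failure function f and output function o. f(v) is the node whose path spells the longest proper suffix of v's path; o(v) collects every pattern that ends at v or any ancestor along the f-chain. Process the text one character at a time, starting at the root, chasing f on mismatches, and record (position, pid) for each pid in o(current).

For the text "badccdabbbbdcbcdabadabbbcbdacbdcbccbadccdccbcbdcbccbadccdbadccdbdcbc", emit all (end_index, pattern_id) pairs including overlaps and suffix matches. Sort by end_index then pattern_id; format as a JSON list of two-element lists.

Construct AC machine:
Trie nodes:
  n0 'ε': a→11 b→1 c→15
  n1 'b': a→2 d→3
  n2 'ba': d→7  ←P0
  n3 'bd': c→4
  n4 'bdc': b→5
  n5 'bdcb': c→6
  n6 'bdcbc': ·  ←P1
  n7 'bad': c→8
  n8 'badc': c→9
  n9 'badcc': d→10
  n10 'badccd': ·  ←P2
  n11 'a': b→12  ←P5
  n12 'ab': b→13
  n13 'abb': b→14
  n14 'abbb': ·  ←P3
  n15 'c': c→16
  n16 'cc': b→17
  n17 'ccb': c→18
  n18 'ccbc': ·  ←P4

BFS fail/out derivation:
  fail(1) 'b': from fail(0)=0 chase 'b': 0 ⇒ 0;  out=∅∪out(0)=∅
  fail(11) 'a': from fail(0)=0 chase 'a': 0 ⇒ 0;  out={5}∪out(0)={5}
  fail(15) 'c': from fail(0)=0 chase 'c': 0 ⇒ 0;  out=∅∪out(0)=∅
  fail(2) 'ba': from fail(1)=0 chase 'a': 0 ⇒ 11;  out={0}∪out(11)={0,5}
  fail(3) 'bd': from fail(1)=0 chase 'd': 0 ⇒ 0;  out=∅∪out(0)=∅
  fail(12) 'ab': from fail(11)=0 chase 'b': 0 ⇒ 1;  out=∅∪out(1)=∅
  fail(16) 'cc': from fail(15)=0 chase 'c': 0 ⇒ 15;  out=∅∪out(15)=∅
  fail(4) 'bdc': from fail(3)=0 chase 'c': 0 ⇒ 15;  out=∅∪out(15)=∅
  fail(7) 'bad': from fail(2)=11 chase 'd': 11→0 ⇒ 0;  out=∅∪out(0)=∅
  fail(13) 'abb': from fail(12)=1 chase 'b': 1→0 ⇒ 1;  out=∅∪out(1)=∅
  fail(17) 'ccb': from fail(16)=15 chase 'b': 15→0 ⇒ 1;  out=∅∪out(1)=∅
  fail(5) 'bdcb': from fail(4)=15 chase 'b': 15→0 ⇒ 1;  out=∅∪out(1)=∅
  fail(8) 'badc': from fail(7)=0 chase 'c': 0 ⇒ 15;  out=∅∪out(15)=∅
  fail(14) 'abbb': from fail(13)=1 chase 'b': 1→0 ⇒ 1;  out={3}∪out(1)={3}
  fail(18) 'ccbc': from fail(17)=1 chase 'c': 1→0 ⇒ 15;  out={4}∪out(15)={4}
  fail(6) 'bdcbc': from fail(5)=1 chase 'c': 1→0 ⇒ 15;  out={1}∪out(15)={1}
  fail(9) 'badcc': from fail(8)=15 chase 'c': 15 ⇒ 16;  out=∅∪out(16)=∅
  fail(10) 'badccd': from fail(9)=16 chase 'd': 16→15→0 ⇒ 0;  out={2}∪out(0)={2}

Run:
i=0 'b': node 0→1
i=1 'a': node 1→2  ** P0@[0:1],P5@[1:1]
i=2 'd': node 2→7
i=3 'c': node 7→8
i=4 'c': node 8→9
i=5 'd': node 9→10  ** P2@[0:5]
i=6 'a': node 10→11 (fail-walked)  ** P5@[6:6]
i=7 'b': node 11→12
i=8 'b': node 12→13
i=9 'b': node 13→14  ** P3@[6:9]
i=10 'b': node 14→1 (fail-walked)
i=11 'd': node 1→3
i=12 'c': node 3→4
i=13 'b': node 4→5
i=14 'c': node 5→6  ** P1@[10:14]
i=15 'd': node 6→0 (fail-walked)
i=16 'a': node 0→11  ** P5@[16:16]
i=17 'b': node 11→12
i=18 'a': node 12→2 (fail-walked)  ** P0@[17:18],P5@[18:18]
i=19 'd': node 2→7
i=20 'a': node 7→11 (fail-walked)  ** P5@[20:20]
i=21 'b': node 11→12
i=22 'b': node 12→13
i=23 'b': node 13→14  ** P3@[20:23]
i=24 'c': node 14→15 (fail-walked)
i=25 'b': node 15→1 (fail-walked)
i=26 'd': node 1→3
i=27 'a': node 3→11 (fail-walked)  ** P5@[27:27]
i=28 'c': node 11→15 (fail-walked)
i=29 'b': node 15→1 (fail-walked)
i=30 'd': node 1→3
i=31 'c': node 3→4
i=32 'b': node 4→5
i=33 'c': node 5→6  ** P1@[29:33]
i=34 'c': node 6→16 (fail-walked)
i=35 'b': node 16→17
i=36 'a': node 17→2 (fail-walked)  ** P0@[35:36],P5@[36:36]
i=37 'd': node 2→7
i=38 'c': node 7→8
i=39 'c': node 8→9
i=40 'd': node 9→10  ** P2@[35:40]
i=41 'c': node 10→15 (fail-walked)
i=42 'c': node 15→16
i=43 'b': node 16→17
i=44 'c': node 17→18  ** P4@[41:44]
i=45 'b': node 18→1 (fail-walked)
i=46 'd': node 1→3
i=47 'c': node 3→4
i=48 'b': node 4→5
i=49 'c': node 5→6  ** P1@[45:49]
i=50 'c': node 6→16 (fail-walked)
i=51 'b': node 16→17
i=52 'a': node 17→2 (fail-walked)  ** P0@[51:52],P5@[52:52]
i=53 'd': node 2→7
i=54 'c': node 7→8
i=55 'c': node 8→9
i=56 'd': node 9→10  ** P2@[51:56]
i=57 'b': node 10→1 (fail-walked)
i=58 'a': node 1→2  ** P0@[57:58],P5@[58:58]
i=59 'd': node 2→7
i=60 'c': node 7→8
i=61 'c': node 8→9
i=62 'd': node 9→10  ** P2@[57:62]
i=63 'b': node 10→1 (fail-walked)
i=64 'd': node 1→3
i=65 'c': node 3→4
i=66 'b': node 4→5
i=67 'c': node 5→6  ** P1@[63:67]

Matches: [[1,0],[1,5],[5,2],[6,5],[9,3],[14,1],[16,5],[18,0],[18,5],[20,5],[23,3],[27,5],[33,1],[36,0],[36,5],[40,2],[44,4],[49,1],[52,0],[52,5],[56,2],[58,0],[58,5],[62,2],[67,1]]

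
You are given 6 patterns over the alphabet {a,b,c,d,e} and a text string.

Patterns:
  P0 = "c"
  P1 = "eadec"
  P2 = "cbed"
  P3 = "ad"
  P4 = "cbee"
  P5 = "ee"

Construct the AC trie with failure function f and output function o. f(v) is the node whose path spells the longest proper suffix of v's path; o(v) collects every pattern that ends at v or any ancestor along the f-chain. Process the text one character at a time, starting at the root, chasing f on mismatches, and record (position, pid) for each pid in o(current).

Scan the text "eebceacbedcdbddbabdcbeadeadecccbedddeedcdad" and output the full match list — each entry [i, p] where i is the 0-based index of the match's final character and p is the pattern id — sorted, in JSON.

Build automaton:
Trie (insert patterns):
  n0 'ε': a→10 c→1 e→2
  n1 'c': b→7  [P0 ends]
  n2 'e': a→3 e→13
  n3 'ea': d→4
  n4 'ead': e→5
  n5 'eade': c→6
  n6 'eadec': ·  [P1 ends]
  n7 'cb': e→8
  n8 'cbe': d→9 e→12
  n9 'cbed': ·  [P2 ends]
  n10 'a': d→11
  n11 'ad': ·  [P3 ends]
  n12 'cbee': ·  [P4 ends]
  n13 'ee': ·  [P5 ends]

BFS fail/out derivation:
  fail(1) 'c': from fail(0)=0 chase 'c': 0 ⇒ 0;  out={0}∪out(0)={0}
  fail(2) 'e': from fail(0)=0 chase 'e': 0 ⇒ 0;  out=∅∪out(0)=∅
  fail(10) 'a': from fail(0)=0 chase 'a': 0 ⇒ 0;  out=∅∪out(0)=∅
  fail(3) 'ea': from fail(2)=0 chase 'a': 0 ⇒ 10;  out=∅∪out(10)=∅
  fail(7) 'cb': from fail(1)=0 chase 'b': 0 ⇒ 0;  out=∅∪out(0)=∅
  fail(11) 'ad': from fail(10)=0 chase 'd': 0 ⇒ 0;  out={3}∪out(0)={3}
  fail(13) 'ee': from fail(2)=0 chase 'e': 0 ⇒ 2;  out={5}∪out(2)={5}
  fail(4) 'ead': from fail(3)=10 chase 'd': 10 ⇒ 11;  out=∅∪out(11)={3}
  fail(8) 'cbe': from fail(7)=0 chase 'e': 0 ⇒ 2;  out=∅∪out(2)=∅
  fail(5) 'eade': from fail(4)=11 chase 'e': 11→0 ⇒ 2;  out=∅∪out(2)=∅
  fail(9) 'cbed': from fail(8)=2 chase 'd': 2→0 ⇒ 0;  out={2}∪out(0)={2}
  fail(12) 'cbee': from fail(8)=2 chase 'e': 2 ⇒ 13;  out={4}∪out(13)={4,5}
  fail(6) 'eadec': from fail(5)=2 chase 'c': 2→0 ⇒ 1;  out={1}∪out(1)={0,1}

Scan:
pos 0 'e': at 2
pos 1 'e': at 13  → match P5@[0:1]
pos 2 'b': at 0 (fail-walked)
pos 3 'c': at 1  → match P0@[3:3]
pos 4 'e': at 2 (fail-walked)
pos 5 'a': at 3
pos 6 'c': at 1 (fail-walked)  → match P0@[6:6]
pos 7 'b': at 7
pos 8 'e': at 8
pos 9 'd': at 9  → match P2@[6:9]
pos 10 'c': at 1 (fail-walked)  → match P0@[10:10]
pos 11 'd': at 0 (fail-walked)
pos 12 'b': at 0
pos 13 'd': at 0
pos 14 'd': at 0
pos 15 'b': at 0
pos 16 'a': at 10
pos 17 'b': at 0 (fail-walked)
pos 18 'd': at 0
pos 19 'c': at 1  → match P0@[19:19]
pos 20 'b': at 7
pos 21 'e': at 8
pos 22 'a': at 3 (fail-walked)
pos 23 'd': at 4  → match P3@[22:23]
pos 24 'e': at 5
pos 25 'a': at 3 (fail-walked)
pos 26 'd': at 4  → match P3@[25:26]
pos 27 'e': at 5
pos 28 'c': at 6  → match P0@[28:28],P1@[24:28]
pos 29 'c': at 1 (fail-walked)  → match P0@[29:29]
pos 30 'c': at 1 (fail-walked)  → match P0@[30:30]
pos 31 'b': at 7
pos 32 'e': at 8
pos 33 'd': at 9  → match P2@[30:33]
pos 34 'd': at 0 (fail-walked)
pos 35 'd': at 0
pos 36 'e': at 2
pos 37 'e': at 13  → match P5@[36:37]
pos 38 'd': at 0 (fail-walked)
pos 39 'c': at 1  → match P0@[39:39]
pos 40 'd': at 0 (fail-walked)
pos 41 'a': at 10
pos 42 'd': at 11  → match P3@[41:42]

All matches (sorted): [[1,5],[3,0],[6,0],[9,2],[10,0],[19,0],[23,3],[26,3],[28,0],[28,1],[29,0],[30,0],[33,2],[37,5],[39,0],[42,3]]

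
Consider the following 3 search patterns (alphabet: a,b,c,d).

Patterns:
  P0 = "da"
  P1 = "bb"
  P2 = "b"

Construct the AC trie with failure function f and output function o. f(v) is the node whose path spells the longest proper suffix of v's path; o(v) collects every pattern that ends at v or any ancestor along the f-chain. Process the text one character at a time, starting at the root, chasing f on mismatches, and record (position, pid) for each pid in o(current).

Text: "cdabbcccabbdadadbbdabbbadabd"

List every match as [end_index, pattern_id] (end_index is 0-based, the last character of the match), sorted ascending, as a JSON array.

Build:
Trie nodes:
  n0 'ε': b→3 d→1
  n1 'd': a→2
  n2 'da': ·  ←P0
  n3 'b': b→4  ←P2
  n4 'bb': ·  ←P1

BFS fail/out derivation:
  fail(1) 'd': from fail(0)=0 chase 'd': 0 ⇒ 0;  out=∅∪out(0)=∅
  fail(3) 'b': from fail(0)=0 chase 'b': 0 ⇒ 0;  out={2}∪out(0)={2}
  fail(2) 'da': from fail(1)=0 chase 'a': 0 ⇒ 0;  out={0}∪out(0)={0}
  fail(4) 'bb': from fail(3)=0 chase 'b': 0 ⇒ 3;  out={1}∪out(3)={1,2}

Text stream:
i=0 'c': node 0→0
i=1 'd': node 0→1
i=2 'a': node 1→2  → match P0@[1:2]
i=3 'b': node 2→3 ·f  → match P2@[3:3]
i=4 'b': node 3→4  → match P1@[3:4],P2@[4:4]
i=5 'c': node 4→0 ·f
i=6 'c': node 0→0
i=7 'c': node 0→0
i=8 'a': node 0→0
i=9 'b': node 0→3  → match P2@[9:9]
i=10 'b': node 3→4  → match P1@[9:10],P2@[10:10]
i=11 'd': node 4→1 ·f
i=12 'a': node 1→2  → match P0@[11:12]
i=13 'd': node 2→1 ·f
i=14 'a': node 1→2  → match P0@[13:14]
i=15 'd': node 2→1 ·f
i=16 'b': node 1→3 ·f  → match P2@[16:16]
i=17 'b': node 3→4  → match P1@[16:17],P2@[17:17]
i=18 'd': node 4→1 ·f
i=19 'a': node 1→2  → match P0@[18:19]
i=20 'b': node 2→3 ·f  → match P2@[20:20]
i=21 'b': node 3→4  → match P1@[20:21],P2@[21:21]
i=22 'b': node 4→4 ·f  → match P1@[21:22],P2@[22:22]
i=23 'a': node 4→0 ·f
i=24 'd': node 0→1
i=25 'a': node 1→2  → match P0@[24:25]
i=26 'b': node 2→3 ·f  → match P2@[26:26]
i=27 'd': node 3→1 ·f

Matches: [[2,0],[3,2],[4,1],[4,2],[9,2],[10,1],[10,2],[12,0],[14,0],[16,2],[17,1],[17,2],[19,0],[20,2],[21,1],[21,2],[22,1],[22,2],[25,0],[26,2]]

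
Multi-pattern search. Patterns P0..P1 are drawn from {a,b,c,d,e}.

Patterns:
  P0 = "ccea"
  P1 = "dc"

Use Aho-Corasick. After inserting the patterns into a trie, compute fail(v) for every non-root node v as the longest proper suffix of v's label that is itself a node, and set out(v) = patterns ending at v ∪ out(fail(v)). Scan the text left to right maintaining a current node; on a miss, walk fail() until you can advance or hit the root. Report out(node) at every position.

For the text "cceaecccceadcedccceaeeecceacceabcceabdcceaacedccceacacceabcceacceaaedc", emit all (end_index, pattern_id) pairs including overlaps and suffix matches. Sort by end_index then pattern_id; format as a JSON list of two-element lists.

Construct AC machine:
Trie nodes:
  0='ε' goto c→1 d→5
  1='c' goto c→2
  2='cc' goto e→3
  3='cce' goto a→4
  4='ccea' goto ·  ←P0
  5='d' goto c→6
  6='dc' goto ·  ←P1

Failure links (BFS by depth):
  fail(1) 'c': from fail(0)=0 chase 'c': 0 ⇒ 0;  out=∅∪out(0)=∅
  fail(5) 'd': from fail(0)=0 chase 'd': 0 ⇒ 0;  out=∅∪out(0)=∅
  fail(2) 'cc': from fail(1)=0 chase 'c': 0 ⇒ 1;  out=∅∪out(1)=∅
  fail(6) 'dc': from fail(5)=0 chase 'c': 0 ⇒ 1;  out={1}∪out(1)={1}
  fail(3) 'cce': from fail(2)=1 chase 'e': 1→0 ⇒ 0;  out=∅∪out(0)=∅
  fail(4) 'ccea': from fail(3)=0 chase 'a': 0 ⇒ 0;  out={0}∪out(0)={0}

Text stream:
i=0 'c': node 0→1
i=1 'c': node 1→2
i=2 'e': node 2→3
i=3 'a': node 3→4  ** P0@[0:3]
i=4 'e': node 4→0 (fail-walked)
i=5 'c': node 0→1
i=6 'c': node 1→2
i=7 'c': node 2→2 (fail-walked)
i=8 'c': node 2→2 (fail-walked)
i=9 'e': node 2→3
i=10 'a': node 3→4  ** P0@[7:10]
i=11 'd': node 4→5 (fail-walked)
i=12 'c': node 5→6  ** P1@[11:12]
i=13 'e': node 6→0 (fail-walked)
i=14 'd': node 0→5
i=15 'c': node 5→6  ** P1@[14:15]
i=16 'c': node 6→2 (fail-walked)
i=17 'c': node 2→2 (fail-walked)
i=18 'e': node 2→3
i=19 'a': node 3→4  ** P0@[16:19]
i=20 'e': node 4→0 (fail-walked)
i=21 'e': node 0→0
i=22 'e': node 0→0
i=23 'c': node 0→1
i=24 'c': node 1→2
i=25 'e': node 2→3
i=26 'a': node 3→4  ** P0@[23:26]
i=27 'c': node 4→1 (fail-walked)
i=28 'c': node 1→2
i=29 'e': node 2→3
i=30 'a': node 3→4  ** P0@[27:30]
i=31 'b': node 4→0 (fail-walked)
i=32 'c': node 0→1
i=33 'c': node 1→2
i=34 'e': node 2→3
i=35 'a': node 3→4  ** P0@[32:35]
i=36 'b': node 4→0 (fail-walked)
i=37 'd': node 0→5
i=38 'c': node 5→6  ** P1@[37:38]
i=39 'c': node 6→2 (fail-walked)
i=40 'e': node 2→3
i=41 'a': node 3→4  ** P0@[38:41]
i=42 'a': node 4→0 (fail-walked)
i=43 'c': node 0→1
i=44 'e': node 1→0 (fail-walked)
i=45 'd': node 0→5
i=46 'c': node 5→6  ** P1@[45:46]
i=47 'c': node 6→2 (fail-walked)
i=48 'c': node 2→2 (fail-walked)
i=49 'e': node 2→3
i=50 'a': node 3→4  ** P0@[47:50]
i=51 'c': node 4→1 (fail-walked)
i=52 'a': node 1→0 (fail-walked)
i=53 'c': node 0→1
i=54 'c': node 1→2
i=55 'e': node 2→3
i=56 'a': node 3→4  ** P0@[53:56]
i=57 'b': node 4→0 (fail-walked)
i=58 'c': node 0→1
i=59 'c': node 1→2
i=60 'e': node 2→3
i=61 'a': node 3→4  ** P0@[58:61]
i=62 'c': node 4→1 (fail-walked)
i=63 'c': node 1→2
i=64 'e': node 2→3
i=65 'a': node 3→4  ** P0@[62:65]
i=66 'a': node 4→0 (fail-walked)
i=67 'e': node 0→0
i=68 'd': node 0→5
i=69 'c': node 5→6  ** P1@[68:69]

All matches (sorted): [[3,0],[10,0],[12,1],[15,1],[19,0],[26,0],[30,0],[35,0],[38,1],[41,0],[46,1],[50,0],[56,0],[61,0],[65,0],[69,1]]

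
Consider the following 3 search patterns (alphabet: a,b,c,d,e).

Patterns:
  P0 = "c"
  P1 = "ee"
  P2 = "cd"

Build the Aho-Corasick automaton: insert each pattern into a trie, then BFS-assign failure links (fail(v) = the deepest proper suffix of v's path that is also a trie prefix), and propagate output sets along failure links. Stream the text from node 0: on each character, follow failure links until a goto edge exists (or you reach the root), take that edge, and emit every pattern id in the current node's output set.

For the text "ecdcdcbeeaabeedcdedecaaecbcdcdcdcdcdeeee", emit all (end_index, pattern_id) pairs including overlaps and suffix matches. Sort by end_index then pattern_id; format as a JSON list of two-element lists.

Build automaton:
Trie (insert patterns):
  0='ε' goto c→1 e→2
  1='c' goto d→4  [P0 ends]
  2='e' goto e→3
  3='ee' goto ·  [P1 ends]
  4='cd' goto ·  [P2 ends]

Failure links (BFS by depth):
  n1('c'): parent n0 fail=0; on 'c' 0 → fail=0;  out {0}∪∅={0}
  n2('e'): parent n0 fail=0; on 'e' 0 → fail=0;  out ∅∪∅=∅
  n3('ee'): parent n2 fail=0; on 'e' 0 → fail=2;  out {1}∪∅={1}
  n4('cd'): parent n1 fail=0; on 'd' 0 → fail=0;  out {2}∪∅={2}

Scan:
[0] read 'e'  n0⇒n2
[1] read 'c'  n2⇒n1 (fail-walked)  ** P0@[1:1]
[2] read 'd'  n1⇒n4  ** P2@[1:2]
[3] read 'c'  n4⇒n1 (fail-walked)  ** P0@[3:3]
[4] read 'd'  n1⇒n4  ** P2@[3:4]
[5] read 'c'  n4⇒n1 (fail-walked)  ** P0@[5:5]
[6] read 'b'  n1⇒n0 (fail-walked)
[7] read 'e'  n0⇒n2
[8] read 'e'  n2⇒n3  ** P1@[7:8]
[9] read 'a'  n3⇒n0 (fail-walked)
[10] read 'a'  n0⇒n0
[11] read 'b'  n0⇒n0
[12] read 'e'  n0⇒n2
[13] read 'e'  n2⇒n3  ** P1@[12:13]
[14] read 'd'  n3⇒n0 (fail-walked)
[15] read 'c'  n0⇒n1  ** P0@[15:15]
[16] read 'd'  n1⇒n4  ** P2@[15:16]
[17] read 'e'  n4⇒n2 (fail-walked)
[18] read 'd'  n2⇒n0 (fail-walked)
[19] read 'e'  n0⇒n2
[20] read 'c'  n2⇒n1 (fail-walked)  ** P0@[20:20]
[21] read 'a'  n1⇒n0 (fail-walked)
[22] read 'a'  n0⇒n0
[23] read 'e'  n0⇒n2
[24] read 'c'  n2⇒n1 (fail-walked)  ** P0@[24:24]
[25] read 'b'  n1⇒n0 (fail-walked)
[26] read 'c'  n0⇒n1  ** P0@[26:26]
[27] read 'd'  n1⇒n4  ** P2@[26:27]
[28] read 'c'  n4⇒n1 (fail-walked)  ** P0@[28:28]
[29] read 'd'  n1⇒n4  ** P2@[28:29]
[30] read 'c'  n4⇒n1 (fail-walked)  ** P0@[30:30]
[31] read 'd'  n1⇒n4  ** P2@[30:31]
[32] read 'c'  n4⇒n1 (fail-walked)  ** P0@[32:32]
[33] read 'd'  n1⇒n4  ** P2@[32:33]
[34] read 'c'  n4⇒n1 (fail-walked)  ** P0@[34:34]
[35] read 'd'  n1⇒n4  ** P2@[34:35]
[36] read 'e'  n4⇒n2 (fail-walked)
[37] read 'e'  n2⇒n3  ** P1@[36:37]
[38] read 'e'  n3⇒n3 (fail-walked)  ** P1@[37:38]
[39] read 'e'  n3⇒n3 (fail-walked)  ** P1@[38:39]

Result: [[1,0],[2,2],[3,0],[4,2],[5,0],[8,1],[13,1],[15,0],[16,2],[20,0],[24,0],[26,0],[27,2],[28,0],[29,2],[30,0],[31,2],[32,0],[33,2],[34,0],[35,2],[37,1],[38,1],[39,1]]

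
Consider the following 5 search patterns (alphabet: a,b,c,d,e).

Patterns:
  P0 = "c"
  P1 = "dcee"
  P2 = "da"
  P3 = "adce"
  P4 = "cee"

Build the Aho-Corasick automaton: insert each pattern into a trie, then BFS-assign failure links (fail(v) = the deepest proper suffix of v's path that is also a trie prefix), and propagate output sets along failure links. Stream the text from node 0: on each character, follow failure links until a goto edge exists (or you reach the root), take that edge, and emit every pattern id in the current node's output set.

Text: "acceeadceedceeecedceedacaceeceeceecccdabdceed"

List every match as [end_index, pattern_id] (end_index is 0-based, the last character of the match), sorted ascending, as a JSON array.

Build:
Trie nodes:
  0='ε' goto a→7 c→1 d→2
  1='c' goto e→11  [P0 ends]
  2='d' goto a→6 c→3
  3='dc' goto e→4
  4='dce' goto e→5
  5='dcee' goto ·  [P1 ends]
  6='da' goto ·  [P2 ends]
  7='a' goto d→8
  8='ad' goto c→9
  9='adc' goto e→10
  10='adce' goto ·  [P3 ends]
  11='ce' goto e→12
  12='cee' goto ·  [P4 ends]

BFS fail/out derivation:
  n1('c'): parent n0 fail=0; on 'c' 0 → fail=0;  out {0}∪∅={0}
  n2('d'): parent n0 fail=0; on 'd' 0 → fail=0;  out ∅∪∅=∅
  n7('a'): parent n0 fail=0; on 'a' 0 → fail=0;  out ∅∪∅=∅
  n3('dc'): parent n2 fail=0; on 'c' 0 → fail=1;  out ∅∪{0}={0}
  n6('da'): parent n2 fail=0; on 'a' 0 → fail=7;  out {2}∪∅={2}
  n8('ad'): parent n7 fail=0; on 'd' 0 → fail=2;  out ∅∪∅=∅
  n11('ce'): parent n1 fail=0; on 'e' 0 → fail=0;  out ∅∪∅=∅
  n4('dce'): parent n3 fail=1; on 'e' 1 → fail=11;  out ∅∪∅=∅
  n9('adc'): parent n8 fail=2; on 'c' 2 → fail=3;  out ∅∪{0}={0}
  n12('cee'): parent n11 fail=0; on 'e' 0 → fail=0;  out {4}∪∅={4}
  n5('dcee'): parent n4 fail=11; on 'e' 11 → fail=12;  out {1}∪{4}={1,4}
  n10('adce'): parent n9 fail=3; on 'e' 3 → fail=4;  out {3}∪∅={3}

Scan:
i=0 'a': node 0→7
i=1 'c': node 7→1 ·f  emit P0@[1:1]
i=2 'c': node 1→1 ·f  emit P0@[2:2]
i=3 'e': node 1→11
i=4 'e': node 11→12  emit P4@[2:4]
i=5 'a': node 12→7 ·f
i=6 'd': node 7→8
i=7 'c': node 8→9  emit P0@[7:7]
i=8 'e': node 9→10  emit P3@[5:8]
i=9 'e': node 10→5 ·f  emit P1@[6:9],P4@[7:9]
i=10 'd': node 5→2 ·f
i=11 'c': node 2→3  emit P0@[11:11]
i=12 'e': node 3→4
i=13 'e': node 4→5  emit P1@[10:13],P4@[11:13]
i=14 'e': node 5→0 ·f
i=15 'c': node 0→1  emit P0@[15:15]
i=16 'e': node 1→11
i=17 'd': node 11→2 ·f
i=18 'c': node 2→3  emit P0@[18:18]
i=19 'e': node 3→4
i=20 'e': node 4→5  emit P1@[17:20],P4@[18:20]
i=21 'd': node 5→2 ·f
i=22 'a': node 2→6  emit P2@[21:22]
i=23 'c': node 6→1 ·f  emit P0@[23:23]
i=24 'a': node 1→7 ·f
i=25 'c': node 7→1 ·f  emit P0@[25:25]
i=26 'e': node 1→11
i=27 'e': node 11→12  emit P4@[25:27]
i=28 'c': node 12→1 ·f  emit P0@[28:28]
i=29 'e': node 1→11
i=30 'e': node 11→12  emit P4@[28:30]
i=31 'c': node 12→1 ·f  emit P0@[31:31]
i=32 'e': node 1→11
i=33 'e': node 11→12  emit P4@[31:33]
i=34 'c': node 12→1 ·f  emit P0@[34:34]
i=35 'c': node 1→1 ·f  emit P0@[35:35]
i=36 'c': node 1→1 ·f  emit P0@[36:36]
i=37 'd': node 1→2 ·f
i=38 'a': node 2→6  emit P2@[37:38]
i=39 'b': node 6→0 ·f
i=40 'd': node 0→2
i=41 'c': node 2→3  emit P0@[41:41]
i=42 'e': node 3→4
i=43 'e': node 4→5  emit P1@[40:43],P4@[41:43]
i=44 'd': node 5→2 ·f

Result: [[1,0],[2,0],[4,4],[7,0],[8,3],[9,1],[9,4],[11,0],[13,1],[13,4],[15,0],[18,0],[20,1],[20,4],[22,2],[23,0],[25,0],[27,4],[28,0],[30,4],[31,0],[33,4],[34,0],[35,0],[36,0],[38,2],[41,0],[43,1],[43,4]]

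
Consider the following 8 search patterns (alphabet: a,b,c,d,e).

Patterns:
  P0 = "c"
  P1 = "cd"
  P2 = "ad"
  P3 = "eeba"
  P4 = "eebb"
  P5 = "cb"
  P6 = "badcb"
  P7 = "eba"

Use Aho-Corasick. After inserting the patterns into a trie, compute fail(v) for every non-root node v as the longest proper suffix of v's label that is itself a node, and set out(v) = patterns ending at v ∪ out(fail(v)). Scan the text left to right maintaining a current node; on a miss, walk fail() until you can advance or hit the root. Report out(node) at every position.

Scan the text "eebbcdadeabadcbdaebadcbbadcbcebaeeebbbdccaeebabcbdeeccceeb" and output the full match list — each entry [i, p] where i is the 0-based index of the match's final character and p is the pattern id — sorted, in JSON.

Build:
Trie (insert patterns):
  n0 'ε': a→3 b→11 c→1 e→5
  n1 'c': b→10 d→2  [P0 ends]
  n2 'cd': ·  [P1 ends]
  n3 'a': d→4
  n4 'ad': ·  [P2 ends]
  n5 'e': b→16 e→6
  n6 'ee': b→7
  n7 'eeb': a→8 b→9
  n8 'eeba': ·  [P3 ends]
  n9 'eebb': ·  [P4 ends]
  n10 'cb': ·  [P5 ends]
  n11 'b': a→12
  n12 'ba': d→13
  n13 'bad': c→14
  n14 'badc': b→15
  n15 'badcb': ·  [P6 ends]
  n16 'eb': a→17
  n17 'eba': ·  [P7 ends]

Failure links (BFS by depth):
  n1('c'): parent n0 fail=0; on 'c' 0 → fail=0;  out {0}∪∅={0}
  n3('a'): parent n0 fail=0; on 'a' 0 → fail=0;  out ∅∪∅=∅
  n5('e'): parent n0 fail=0; on 'e' 0 → fail=0;  out ∅∪∅=∅
  n11('b'): parent n0 fail=0; on 'b' 0 → fail=0;  out ∅∪∅=∅
  n2('cd'): parent n1 fail=0; on 'd' 0 → fail=0;  out {1}∪∅={1}
  n4('ad'): parent n3 fail=0; on 'd' 0 → fail=0;  out {2}∪∅={2}
  n6('ee'): parent n5 fail=0; on 'e' 0 → fail=5;  out ∅∪∅=∅
  n10('cb'): parent n1 fail=0; on 'b' 0 → fail=11;  out {5}∪∅={5}
  n12('ba'): parent n11 fail=0; on 'a' 0 → fail=3;  out ∅∪∅=∅
  n16('eb'): parent n5 fail=0; on 'b' 0 → fail=11;  out ∅∪∅=∅
  n7('eeb'): parent n6 fail=5; on 'b' 5 → fail=16;  out ∅∪∅=∅
  n13('bad'): parent n12 fail=3; on 'd' 3 → fail=4;  out ∅∪{2}={2}
  n17('eba'): parent n16 fail=11; on 'a' 11 → fail=12;  out {7}∪∅={7}
  n8('eeba'): parent n7 fail=16; on 'a' 16 → fail=17;  out {3}∪{7}={3,7}
  n9('eebb'): parent n7 fail=16; on 'b' 16→11→0 → fail=11;  out {4}∪∅={4}
  n14('badc'): parent n13 fail=4; on 'c' 4→0 → fail=1;  out ∅∪{0}={0}
  n15('badcb'): parent n14 fail=1; on 'b' 1 → fail=10;  out {6}∪{5}={5,6}

Text stream:
pos 0 'e': at 5
pos 1 'e': at 6
pos 2 'b': at 7
pos 3 'b': at 9  ** P4@[0:3]
pos 4 'c': at 1 (fail-walked)  ** P0@[4:4]
pos 5 'd': at 2  ** P1@[4:5]
pos 6 'a': at 3 (fail-walked)
pos 7 'd': at 4  ** P2@[6:7]
pos 8 'e': at 5 (fail-walked)
pos 9 'a': at 3 (fail-walked)
pos 10 'b': at 11 (fail-walked)
pos 11 'a': at 12
pos 12 'd': at 13  ** P2@[11:12]
pos 13 'c': at 14  ** P0@[13:13]
pos 14 'b': at 15  ** P5@[13:14],P6@[10:14]
pos 15 'd': at 0 (fail-walked)
pos 16 'a': at 3
pos 17 'e': at 5 (fail-walked)
pos 18 'b': at 16
pos 19 'a': at 17  ** P7@[17:19]
pos 20 'd': at 13 (fail-walked)  ** P2@[19:20]
pos 21 'c': at 14  ** P0@[21:21]
pos 22 'b': at 15  ** P5@[21:22],P6@[18:22]
pos 23 'b': at 11 (fail-walked)
pos 24 'a': at 12
pos 25 'd': at 13  ** P2@[24:25]
pos 26 'c': at 14  ** P0@[26:26]
pos 27 'b': at 15  ** P5@[26:27],P6@[23:27]
pos 28 'c': at 1 (fail-walked)  ** P0@[28:28]
pos 29 'e': at 5 (fail-walked)
pos 30 'b': at 16
pos 31 'a': at 17  ** P7@[29:31]
pos 32 'e': at 5 (fail-walked)
pos 33 'e': at 6
pos 34 'e': at 6 (fail-walked)
pos 35 'b': at 7
pos 36 'b': at 9  ** P4@[33:36]
pos 37 'b': at 11 (fail-walked)
pos 38 'd': at 0 (fail-walked)
pos 39 'c': at 1  ** P0@[39:39]
pos 40 'c': at 1 (fail-walked)  ** P0@[40:40]
pos 41 'a': at 3 (fail-walked)
pos 42 'e': at 5 (fail-walked)
pos 43 'e': at 6
pos 44 'b': at 7
pos 45 'a': at 8  ** P3@[42:45],P7@[43:45]
pos 46 'b': at 11 (fail-walked)
pos 47 'c': at 1 (fail-walked)  ** P0@[47:47]
pos 48 'b': at 10  ** P5@[47:48]
pos 49 'd': at 0 (fail-walked)
pos 50 'e': at 5
pos 51 'e': at 6
pos 52 'c': at 1 (fail-walked)  ** P0@[52:52]
pos 53 'c': at 1 (fail-walked)  ** P0@[53:53]
pos 54 'c': at 1 (fail-walked)  ** P0@[54:54]
pos 55 'e': at 5 (fail-walked)
pos 56 'e': at 6
pos 57 'b': at 7

All matches (sorted): [[3,4],[4,0],[5,1],[7,2],[12,2],[13,0],[14,5],[14,6],[19,7],[20,2],[21,0],[22,5],[22,6],[25,2],[26,0],[27,5],[27,6],[28,0],[31,7],[36,4],[39,0],[40,0],[45,3],[45,7],[47,0],[48,5],[52,0],[53,0],[54,0]]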